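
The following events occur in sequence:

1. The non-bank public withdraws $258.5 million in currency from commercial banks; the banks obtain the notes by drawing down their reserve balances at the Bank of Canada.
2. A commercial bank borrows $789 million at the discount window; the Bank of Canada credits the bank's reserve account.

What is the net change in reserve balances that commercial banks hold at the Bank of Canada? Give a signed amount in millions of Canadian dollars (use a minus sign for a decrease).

Bank of Canada balance sheet:
  Assets:      Loans to banks +$789M
  Liabilities: Bank reserves +$530.5M, Currency in circulation +$258.5M
So the change in reserve balances that commercial banks hold at the Bank of Canada is +$530.5 million.

+$530.5 million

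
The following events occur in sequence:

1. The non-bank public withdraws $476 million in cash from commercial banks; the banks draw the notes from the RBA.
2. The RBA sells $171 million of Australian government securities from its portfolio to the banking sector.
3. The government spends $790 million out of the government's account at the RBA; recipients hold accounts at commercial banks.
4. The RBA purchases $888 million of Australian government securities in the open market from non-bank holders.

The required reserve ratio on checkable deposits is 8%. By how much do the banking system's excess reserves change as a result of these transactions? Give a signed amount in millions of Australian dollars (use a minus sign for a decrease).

+$934.84 million

Currency withdrawal $476 million: reserves −$476M, deposits −$476M.
OMO sale (to banks) $171 million: reserves −$171M, deposits 0.
Government spending $790 million: reserves +$790M, deposits +$790M.
Asset purchase (from non-banks) $888 million: reserves +$888M, deposits +$888M.
Totals: Δreserves = +$1031M, Δdeposits = +$1202M.
Δrequired reserves = 8% × +$1202M = +$96.16M.
Δexcess reserves = Δreserves − Δrequired = +$1031M − (+$96.16M) = +$934.84 million.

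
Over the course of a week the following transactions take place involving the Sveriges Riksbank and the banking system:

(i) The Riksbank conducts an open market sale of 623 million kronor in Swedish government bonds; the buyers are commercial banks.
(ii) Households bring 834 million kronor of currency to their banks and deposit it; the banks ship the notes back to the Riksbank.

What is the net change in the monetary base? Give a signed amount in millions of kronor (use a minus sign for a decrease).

-623 million

Riksbank balance sheet:
  Assets:      Securities −623M
  Liabilities: Bank reserves +211M, Currency in circulation −834M
Monetary base = currency + reserves: −834M + (+211M) = -623 million.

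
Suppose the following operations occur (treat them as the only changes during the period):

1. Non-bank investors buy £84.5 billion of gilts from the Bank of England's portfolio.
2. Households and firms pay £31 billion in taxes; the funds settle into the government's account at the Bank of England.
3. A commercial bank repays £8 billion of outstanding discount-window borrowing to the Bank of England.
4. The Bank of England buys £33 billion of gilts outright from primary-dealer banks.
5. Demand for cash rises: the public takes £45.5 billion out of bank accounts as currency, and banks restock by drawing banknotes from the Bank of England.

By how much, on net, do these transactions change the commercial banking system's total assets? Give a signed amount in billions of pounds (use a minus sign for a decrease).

-£169 billion

Bank of England balance sheet:
  Assets:      Securities −£51.5B, Loans to banks −£8B
  Liabilities: Bank reserves −£136B, Currency in circulation +£45.5B, Government deposits +£31B
Commercial banking system:
  Assets:      Reserves at CB −£136B, Securities −£33B
  Liabilities: Checkable deposits −£161B, Borrowings from CB −£8B
Change in total bank assets = -£169 billion.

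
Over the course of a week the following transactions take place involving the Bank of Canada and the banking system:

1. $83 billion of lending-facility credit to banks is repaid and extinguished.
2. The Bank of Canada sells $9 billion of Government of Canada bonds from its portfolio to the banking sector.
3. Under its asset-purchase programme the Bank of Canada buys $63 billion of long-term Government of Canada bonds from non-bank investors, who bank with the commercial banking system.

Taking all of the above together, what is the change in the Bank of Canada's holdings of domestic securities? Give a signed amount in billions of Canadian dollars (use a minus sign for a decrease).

+$54 billion

Bank of Canada balance sheet:
  Assets:      Securities +$54B, Loans to banks −$83B
  Liabilities: Bank reserves −$29B
So the change in the Bank of Canada's holdings of domestic securities is +$54 billion.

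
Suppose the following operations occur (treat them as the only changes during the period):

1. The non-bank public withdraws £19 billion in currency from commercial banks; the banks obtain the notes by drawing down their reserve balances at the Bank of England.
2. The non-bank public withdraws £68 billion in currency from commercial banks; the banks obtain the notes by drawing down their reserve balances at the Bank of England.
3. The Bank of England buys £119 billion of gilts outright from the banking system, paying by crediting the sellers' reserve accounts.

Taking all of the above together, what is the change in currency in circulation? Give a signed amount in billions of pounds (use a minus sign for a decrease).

Bank of England balance sheet:
  Assets:      Securities +£119B
  Liabilities: Bank reserves +£32B, Currency in circulation +£87B
Commercial banking system:
  Assets:      Reserves at CB +£32B, Securities −£119B
  Liabilities: Checkable deposits −£87B
So the change in currency in circulation is +£87 billion.

+£87 billion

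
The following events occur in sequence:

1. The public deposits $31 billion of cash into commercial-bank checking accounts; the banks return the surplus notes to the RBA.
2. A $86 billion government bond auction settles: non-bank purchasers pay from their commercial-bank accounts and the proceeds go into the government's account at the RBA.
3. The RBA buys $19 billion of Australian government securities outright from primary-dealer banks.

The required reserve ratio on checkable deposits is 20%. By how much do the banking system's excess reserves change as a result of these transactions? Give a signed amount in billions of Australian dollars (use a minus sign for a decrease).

Currency deposit $31 billion: reserves +$31B, deposits +$31B.
Government account inflow $86 billion: reserves −$86B, deposits −$86B.
OMO purchase (from banks) $19 billion: reserves +$19B, deposits 0.
Totals: Δreserves = −$36B, Δdeposits = −$55B.
Δrequired reserves = 20% × −$55B = −$11B.
Δexcess reserves = Δreserves − Δrequired = −$36B − (−$11B) = -$25 billion.

-$25 billion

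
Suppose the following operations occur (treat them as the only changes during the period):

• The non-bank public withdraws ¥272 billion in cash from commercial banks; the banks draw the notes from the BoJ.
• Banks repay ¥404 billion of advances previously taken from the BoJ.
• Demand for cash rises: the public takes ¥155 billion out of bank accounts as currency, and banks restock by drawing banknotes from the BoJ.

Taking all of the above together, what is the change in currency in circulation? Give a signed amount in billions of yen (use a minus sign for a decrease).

+¥427 billion

Currency withdrawal ¥272 billion: notes leave the central bank → +¥272B.
Discount-window repayment ¥404 billion: no currency enters or leaves circulation → 0.
Currency withdrawal ¥155 billion: notes leave the central bank → +¥155B.
Net: 272 + 0 + 155 = +¥427 billion.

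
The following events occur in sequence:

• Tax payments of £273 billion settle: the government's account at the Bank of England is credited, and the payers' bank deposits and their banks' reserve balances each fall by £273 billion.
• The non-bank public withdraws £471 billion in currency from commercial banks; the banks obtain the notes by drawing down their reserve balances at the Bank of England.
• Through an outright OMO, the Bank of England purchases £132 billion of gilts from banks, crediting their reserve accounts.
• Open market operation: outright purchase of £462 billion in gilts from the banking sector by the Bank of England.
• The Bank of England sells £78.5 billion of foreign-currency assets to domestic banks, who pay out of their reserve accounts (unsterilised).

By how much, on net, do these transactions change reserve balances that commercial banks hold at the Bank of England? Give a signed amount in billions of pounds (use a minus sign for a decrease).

Government account inflow £273 billion: funds move from bank reserves into the government account → −£273B.
Currency withdrawal £471 billion: banks swap reserves for currency → −£471B.
OMO purchase (from banks) £132 billion: the Bank of England pays by crediting reserve accounts → +£132B.
OMO purchase (from banks) £462 billion: the Bank of England pays by crediting reserve accounts → +£462B.
FX sale £78.5 billion: the buying banks pay out of their reserve balances → −£78.5B.
Net: −273 − 471 + 132 + 462 − 78.5 = -£228.5 billion.

-£228.5 billion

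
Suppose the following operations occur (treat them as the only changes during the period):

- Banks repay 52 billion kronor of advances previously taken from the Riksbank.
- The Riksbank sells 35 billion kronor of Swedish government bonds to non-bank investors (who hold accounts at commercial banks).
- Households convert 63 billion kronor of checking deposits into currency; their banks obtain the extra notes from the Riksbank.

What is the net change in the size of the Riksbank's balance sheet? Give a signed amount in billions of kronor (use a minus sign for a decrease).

Riksbank balance sheet:
  Assets:      Securities −35B, Loans to banks −52B
  Liabilities: Bank reserves −150B, Currency in circulation +63B
Change in total Riksbank assets = -87 billion.

-87 billion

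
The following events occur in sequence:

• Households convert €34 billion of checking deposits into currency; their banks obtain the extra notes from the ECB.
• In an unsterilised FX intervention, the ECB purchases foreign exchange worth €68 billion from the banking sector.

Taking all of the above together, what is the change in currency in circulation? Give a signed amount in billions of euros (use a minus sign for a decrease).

+€34 billion

Currency withdrawal €34 billion: notes leave the central bank → +€34B.
FX purchase €68 billion: no currency enters or leaves circulation → 0.
Net: 34 + 0 = +€34 billion.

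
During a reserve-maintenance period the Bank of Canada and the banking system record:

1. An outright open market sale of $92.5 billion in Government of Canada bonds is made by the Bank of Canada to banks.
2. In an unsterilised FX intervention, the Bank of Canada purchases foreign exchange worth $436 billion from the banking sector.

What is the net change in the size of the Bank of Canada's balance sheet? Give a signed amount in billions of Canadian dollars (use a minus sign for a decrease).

OMO sale (to banks) $92.5 billion: a Bank of Canada asset is shed → −$92.5B.
FX purchase $436 billion: a Bank of Canada asset is acquired → +$436B.
Net: −92.5 + 436 = +$343.5 billion.

+$343.5 billion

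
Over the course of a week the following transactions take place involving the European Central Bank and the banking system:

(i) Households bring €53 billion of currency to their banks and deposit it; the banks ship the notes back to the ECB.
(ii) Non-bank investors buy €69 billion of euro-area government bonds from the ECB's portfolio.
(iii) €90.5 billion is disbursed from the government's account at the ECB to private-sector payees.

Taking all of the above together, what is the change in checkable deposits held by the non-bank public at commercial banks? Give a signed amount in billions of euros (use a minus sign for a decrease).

+€74.5 billion

Currency deposit €53 billion: non-bank counterparties' bank balances rise → +€53B.
Asset sale (to non-banks) €69 billion: non-bank counterparties' bank balances fall → −€69B.
Government spending €90.5 billion: non-bank counterparties' bank balances rise → +€90.5B.
Net: 53 − 69 + 90.5 = +€74.5 billion.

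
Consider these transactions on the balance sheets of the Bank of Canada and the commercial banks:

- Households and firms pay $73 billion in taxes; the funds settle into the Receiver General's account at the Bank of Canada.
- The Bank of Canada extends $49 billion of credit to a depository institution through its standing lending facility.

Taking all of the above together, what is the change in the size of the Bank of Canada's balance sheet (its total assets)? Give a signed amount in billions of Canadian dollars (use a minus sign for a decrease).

+$49 billion

Government account inflow $73 billion: only the composition of liabilities changes → 0.
Discount-window loan $49 billion: a Bank of Canada asset is acquired → +$49B.
Net: 0 + 49 = +$49 billion.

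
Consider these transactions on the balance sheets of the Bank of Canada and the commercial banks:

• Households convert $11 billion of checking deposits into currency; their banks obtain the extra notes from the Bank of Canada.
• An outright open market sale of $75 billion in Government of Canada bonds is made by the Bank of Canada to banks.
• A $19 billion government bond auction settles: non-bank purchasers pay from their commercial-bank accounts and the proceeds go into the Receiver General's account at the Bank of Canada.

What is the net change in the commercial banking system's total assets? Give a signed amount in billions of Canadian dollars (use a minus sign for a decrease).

Bank of Canada balance sheet:
  Assets:      Securities −$75B
  Liabilities: Bank reserves −$105B, Currency in circulation +$11B, Government deposits +$19B
Commercial banking system:
  Assets:      Reserves at CB −$105B, Securities +$75B
  Liabilities: Checkable deposits −$30B
Change in total bank assets = -$30 billion.

-$30 billion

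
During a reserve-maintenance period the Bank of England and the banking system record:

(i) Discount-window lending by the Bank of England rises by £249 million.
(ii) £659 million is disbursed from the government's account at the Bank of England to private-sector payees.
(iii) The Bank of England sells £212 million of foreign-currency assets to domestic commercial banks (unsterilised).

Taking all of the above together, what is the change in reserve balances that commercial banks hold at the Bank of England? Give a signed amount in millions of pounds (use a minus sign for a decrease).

Discount-window loan £249 million: the loan is credited to the bank's reserve account → +£249M.
Government spending £659 million: government payments flow into bank reserve accounts → +£659M.
FX sale £212 million: the buying banks pay out of their reserve balances → −£212M.
Net: 249 + 659 − 212 = +£696 million.

+£696 million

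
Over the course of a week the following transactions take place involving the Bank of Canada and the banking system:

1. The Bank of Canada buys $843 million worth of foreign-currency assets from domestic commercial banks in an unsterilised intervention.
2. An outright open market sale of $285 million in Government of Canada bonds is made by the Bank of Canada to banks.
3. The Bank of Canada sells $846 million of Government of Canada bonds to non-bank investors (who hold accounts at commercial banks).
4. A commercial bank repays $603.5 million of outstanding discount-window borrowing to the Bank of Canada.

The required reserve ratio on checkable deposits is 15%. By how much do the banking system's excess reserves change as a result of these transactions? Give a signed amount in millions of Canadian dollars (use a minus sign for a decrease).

FX purchase $843 million: reserves +$843M, deposits 0.
OMO sale (to banks) $285 million: reserves −$285M, deposits 0.
Asset sale (to non-banks) $846 million: reserves −$846M, deposits −$846M.
Discount-window repayment $603.5 million: reserves −$603.5M, deposits 0.
Totals: Δreserves = −$891.5M, Δdeposits = −$846M.
Δrequired reserves = 15% × −$846M = −$126.9M.
Δexcess reserves = Δreserves − Δrequired = −$891.5M − (−$126.9M) = -$764.6 million.

-$764.6 million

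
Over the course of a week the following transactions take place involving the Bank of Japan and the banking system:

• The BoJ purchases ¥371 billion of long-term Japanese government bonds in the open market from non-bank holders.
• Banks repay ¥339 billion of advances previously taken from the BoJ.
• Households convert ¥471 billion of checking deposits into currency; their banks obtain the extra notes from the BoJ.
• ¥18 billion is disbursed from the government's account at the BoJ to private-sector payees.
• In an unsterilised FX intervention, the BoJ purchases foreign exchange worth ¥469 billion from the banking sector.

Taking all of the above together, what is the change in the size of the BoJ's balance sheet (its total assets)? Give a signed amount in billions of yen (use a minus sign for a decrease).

+¥501 billion

Asset purchase (from non-banks) ¥371 billion: a BoJ asset is acquired → +¥371B.
Discount-window repayment ¥339 billion: a BoJ asset is shed → −¥339B.
Currency withdrawal ¥471 billion: only the composition of liabilities changes → 0.
Government spending ¥18 billion: only the composition of liabilities changes → 0.
FX purchase ¥469 billion: a BoJ asset is acquired → +¥469B.
Net: 371 − 339 + 0 + 0 + 469 = +¥501 billion.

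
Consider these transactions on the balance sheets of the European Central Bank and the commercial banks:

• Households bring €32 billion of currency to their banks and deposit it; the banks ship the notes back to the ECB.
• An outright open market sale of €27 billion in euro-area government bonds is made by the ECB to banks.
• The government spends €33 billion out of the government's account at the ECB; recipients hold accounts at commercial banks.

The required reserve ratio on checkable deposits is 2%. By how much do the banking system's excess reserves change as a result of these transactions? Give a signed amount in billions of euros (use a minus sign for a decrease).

+€36.7 billion

Currency deposit €32 billion: reserves +€32B, deposits +€32B.
OMO sale (to banks) €27 billion: reserves −€27B, deposits 0.
Government spending €33 billion: reserves +€33B, deposits +€33B.
Totals: Δreserves = +€38B, Δdeposits = +€65B.
Δrequired reserves = 2% × +€65B = +€1.3B.
Δexcess reserves = Δreserves − Δrequired = +€38B − (+€1.3B) = +€36.7 billion.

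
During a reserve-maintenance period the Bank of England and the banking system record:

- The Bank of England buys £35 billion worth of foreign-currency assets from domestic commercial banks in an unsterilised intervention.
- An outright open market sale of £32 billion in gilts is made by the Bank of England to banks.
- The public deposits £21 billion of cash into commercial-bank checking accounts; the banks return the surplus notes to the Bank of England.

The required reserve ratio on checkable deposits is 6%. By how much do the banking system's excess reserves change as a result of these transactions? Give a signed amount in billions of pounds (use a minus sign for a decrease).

+£22.74 billion

FX purchase £35 billion: reserves +£35B, deposits 0.
OMO sale (to banks) £32 billion: reserves −£32B, deposits 0.
Currency deposit £21 billion: reserves +£21B, deposits +£21B.
Totals: Δreserves = +£24B, Δdeposits = +£21B.
Δrequired reserves = 6% × +£21B = +£1.26B.
Δexcess reserves = Δreserves − Δrequired = +£24B − (+£1.26B) = +£22.74 billion.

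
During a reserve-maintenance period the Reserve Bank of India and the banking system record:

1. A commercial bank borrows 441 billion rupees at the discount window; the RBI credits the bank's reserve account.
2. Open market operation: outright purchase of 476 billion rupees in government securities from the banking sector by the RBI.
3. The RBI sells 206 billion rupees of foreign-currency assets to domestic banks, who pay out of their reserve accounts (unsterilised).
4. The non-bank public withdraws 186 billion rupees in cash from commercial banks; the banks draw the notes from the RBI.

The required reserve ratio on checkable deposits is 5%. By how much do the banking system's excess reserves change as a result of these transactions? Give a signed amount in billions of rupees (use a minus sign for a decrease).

Discount-window loan 441 billion rupees: reserves +441B, deposits 0.
OMO purchase (from banks) 476 billion rupees: reserves +476B, deposits 0.
FX sale 206 billion rupees: reserves −206B, deposits 0.
Currency withdrawal 186 billion rupees: reserves −186B, deposits −186B.
Totals: Δreserves = +525B, Δdeposits = −186B.
Δrequired reserves = 5% × −186B = −9.3B.
Δexcess reserves = Δreserves − Δrequired = +525B − (−9.3B) = +534.3 billion.

+534.3 billion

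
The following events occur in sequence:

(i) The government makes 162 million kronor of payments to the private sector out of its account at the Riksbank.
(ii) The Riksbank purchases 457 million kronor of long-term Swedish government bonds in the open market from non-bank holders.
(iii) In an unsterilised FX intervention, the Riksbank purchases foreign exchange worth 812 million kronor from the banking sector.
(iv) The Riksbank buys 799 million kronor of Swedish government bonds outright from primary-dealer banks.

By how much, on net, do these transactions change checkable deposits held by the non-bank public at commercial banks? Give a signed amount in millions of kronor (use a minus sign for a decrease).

Riksbank balance sheet:
  Assets:      Securities +1256M, Foreign assets +812M
  Liabilities: Bank reserves +2230M, Government deposits −162M
Commercial banking system:
  Assets:      Reserves at CB +2230M, Securities −799M, Foreign assets −812M
  Liabilities: Checkable deposits +619M
So the change in checkable deposits held by the non-bank public at commercial banks is +619 million.

+619 million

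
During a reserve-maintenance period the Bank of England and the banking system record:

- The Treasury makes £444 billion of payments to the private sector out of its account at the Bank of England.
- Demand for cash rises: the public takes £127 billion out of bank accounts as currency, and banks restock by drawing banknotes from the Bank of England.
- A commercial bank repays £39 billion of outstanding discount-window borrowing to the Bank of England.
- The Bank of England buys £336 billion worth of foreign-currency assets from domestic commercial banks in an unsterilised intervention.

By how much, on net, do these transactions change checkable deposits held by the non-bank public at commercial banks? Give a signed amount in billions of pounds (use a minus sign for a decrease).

Government spending £444 billion: non-bank counterparties' bank balances rise → +£444B.
Currency withdrawal £127 billion: non-bank counterparties' bank balances fall → −£127B.
Discount-window repayment £39 billion: the counterparty is a bank, so public deposits are unchanged → 0.
FX purchase £336 billion: the counterparty is a bank, so public deposits are unchanged → 0.
Net: 444 − 127 + 0 + 0 = +£317 billion.

+£317 billion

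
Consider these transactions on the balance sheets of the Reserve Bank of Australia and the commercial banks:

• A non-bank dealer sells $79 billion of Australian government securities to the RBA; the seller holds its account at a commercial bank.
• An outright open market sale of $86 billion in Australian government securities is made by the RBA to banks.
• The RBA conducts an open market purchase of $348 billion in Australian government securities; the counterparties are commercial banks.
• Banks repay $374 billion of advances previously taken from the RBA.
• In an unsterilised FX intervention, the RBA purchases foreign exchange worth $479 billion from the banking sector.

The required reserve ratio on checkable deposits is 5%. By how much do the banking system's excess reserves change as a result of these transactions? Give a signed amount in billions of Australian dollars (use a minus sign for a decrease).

+$442.05 billion

Asset purchase (from non-banks) $79 billion: reserves +$79B, deposits +$79B.
OMO sale (to banks) $86 billion: reserves −$86B, deposits 0.
OMO purchase (from banks) $348 billion: reserves +$348B, deposits 0.
Discount-window repayment $374 billion: reserves −$374B, deposits 0.
FX purchase $479 billion: reserves +$479B, deposits 0.
Totals: Δreserves = +$446B, Δdeposits = +$79B.
Δrequired reserves = 5% × +$79B = +$3.95B.
Δexcess reserves = Δreserves − Δrequired = +$446B − (+$3.95B) = +$442.05 billion.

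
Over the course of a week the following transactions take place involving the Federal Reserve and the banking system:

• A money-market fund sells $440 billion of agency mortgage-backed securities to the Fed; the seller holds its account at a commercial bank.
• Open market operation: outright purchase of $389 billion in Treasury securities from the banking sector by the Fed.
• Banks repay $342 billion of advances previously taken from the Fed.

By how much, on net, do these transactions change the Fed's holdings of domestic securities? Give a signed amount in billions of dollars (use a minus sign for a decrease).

+$829 billion

Fed balance sheet:
  Assets:      Securities +$829B, Loans to banks −$342B
  Liabilities: Bank reserves +$487B
So the change in the Fed's holdings of domestic securities is +$829 billion.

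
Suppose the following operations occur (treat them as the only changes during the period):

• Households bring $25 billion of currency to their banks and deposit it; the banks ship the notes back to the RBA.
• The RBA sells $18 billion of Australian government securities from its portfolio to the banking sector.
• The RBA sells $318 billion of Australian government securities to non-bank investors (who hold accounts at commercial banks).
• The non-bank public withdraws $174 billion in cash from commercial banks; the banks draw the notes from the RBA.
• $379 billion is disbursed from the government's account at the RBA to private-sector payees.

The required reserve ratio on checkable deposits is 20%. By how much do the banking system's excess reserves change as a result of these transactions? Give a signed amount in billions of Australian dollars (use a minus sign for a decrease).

Currency deposit $25 billion: reserves +$25B, deposits +$25B.
OMO sale (to banks) $18 billion: reserves −$18B, deposits 0.
Asset sale (to non-banks) $318 billion: reserves −$318B, deposits −$318B.
Currency withdrawal $174 billion: reserves −$174B, deposits −$174B.
Government spending $379 billion: reserves +$379B, deposits +$379B.
Totals: Δreserves = −$106B, Δdeposits = −$88B.
Δrequired reserves = 20% × −$88B = −$17.6B.
Δexcess reserves = Δreserves − Δrequired = −$106B − (−$17.6B) = -$88.4 billion.

-$88.4 billion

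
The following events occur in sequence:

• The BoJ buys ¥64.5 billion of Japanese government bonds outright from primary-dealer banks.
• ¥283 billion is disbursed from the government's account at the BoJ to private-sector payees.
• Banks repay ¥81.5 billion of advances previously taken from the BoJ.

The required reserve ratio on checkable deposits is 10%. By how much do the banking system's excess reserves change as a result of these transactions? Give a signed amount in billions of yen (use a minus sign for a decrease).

+¥237.7 billion

OMO purchase (from banks) ¥64.5 billion: reserves +¥64.5B, deposits 0.
Government spending ¥283 billion: reserves +¥283B, deposits +¥283B.
Discount-window repayment ¥81.5 billion: reserves −¥81.5B, deposits 0.
Totals: Δreserves = +¥266B, Δdeposits = +¥283B.
Δrequired reserves = 10% × +¥283B = +¥28.3B.
Δexcess reserves = Δreserves − Δrequired = +¥266B − (+¥28.3B) = +¥237.7 billion.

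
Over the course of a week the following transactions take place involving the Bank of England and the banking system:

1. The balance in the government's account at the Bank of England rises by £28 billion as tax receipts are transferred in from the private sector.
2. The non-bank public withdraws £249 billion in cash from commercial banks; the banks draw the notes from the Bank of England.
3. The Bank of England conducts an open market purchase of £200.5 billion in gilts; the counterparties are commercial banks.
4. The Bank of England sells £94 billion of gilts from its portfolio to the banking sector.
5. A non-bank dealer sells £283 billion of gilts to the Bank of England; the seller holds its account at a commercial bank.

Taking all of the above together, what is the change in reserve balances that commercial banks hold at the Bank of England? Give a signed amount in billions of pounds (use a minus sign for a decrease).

+£112.5 billion

Bank of England balance sheet:
  Assets:      Securities +£389.5B
  Liabilities: Bank reserves +£112.5B, Currency in circulation +£249B, Government deposits +£28B
So the change in reserve balances that commercial banks hold at the Bank of England is +£112.5 billion.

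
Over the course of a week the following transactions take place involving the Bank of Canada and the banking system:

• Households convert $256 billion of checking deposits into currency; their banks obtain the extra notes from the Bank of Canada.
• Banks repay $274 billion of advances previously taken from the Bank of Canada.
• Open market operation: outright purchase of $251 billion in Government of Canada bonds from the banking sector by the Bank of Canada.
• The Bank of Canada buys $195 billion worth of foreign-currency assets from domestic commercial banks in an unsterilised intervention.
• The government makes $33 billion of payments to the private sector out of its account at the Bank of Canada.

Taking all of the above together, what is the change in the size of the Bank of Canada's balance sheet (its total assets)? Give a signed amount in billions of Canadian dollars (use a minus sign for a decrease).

Bank of Canada balance sheet:
  Assets:      Securities +$251B, Loans to banks −$274B, Foreign assets +$195B
  Liabilities: Bank reserves −$51B, Currency in circulation +$256B, Government deposits −$33B
Commercial banking system:
  Assets:      Reserves at CB −$51B, Securities −$251B, Foreign assets −$195B
  Liabilities: Checkable deposits −$223B, Borrowings from CB −$274B
Change in total Bank of Canada assets = +$172 billion.

+$172 billion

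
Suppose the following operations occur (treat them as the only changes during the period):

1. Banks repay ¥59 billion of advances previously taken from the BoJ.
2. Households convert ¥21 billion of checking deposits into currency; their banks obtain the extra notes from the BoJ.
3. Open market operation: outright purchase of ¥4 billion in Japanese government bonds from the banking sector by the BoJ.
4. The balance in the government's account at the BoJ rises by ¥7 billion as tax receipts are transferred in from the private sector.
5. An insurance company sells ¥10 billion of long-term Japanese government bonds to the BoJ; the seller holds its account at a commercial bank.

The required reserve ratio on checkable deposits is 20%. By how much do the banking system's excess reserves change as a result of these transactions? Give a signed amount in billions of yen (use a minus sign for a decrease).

-¥69.4 billion

Discount-window repayment ¥59 billion: reserves −¥59B, deposits 0.
Currency withdrawal ¥21 billion: reserves −¥21B, deposits −¥21B.
OMO purchase (from banks) ¥4 billion: reserves +¥4B, deposits 0.
Government account inflow ¥7 billion: reserves −¥7B, deposits −¥7B.
Asset purchase (from non-banks) ¥10 billion: reserves +¥10B, deposits +¥10B.
Totals: Δreserves = −¥73B, Δdeposits = −¥18B.
Δrequired reserves = 20% × −¥18B = −¥3.6B.
Δexcess reserves = Δreserves − Δrequired = −¥73B − (−¥3.6B) = -¥69.4 billion.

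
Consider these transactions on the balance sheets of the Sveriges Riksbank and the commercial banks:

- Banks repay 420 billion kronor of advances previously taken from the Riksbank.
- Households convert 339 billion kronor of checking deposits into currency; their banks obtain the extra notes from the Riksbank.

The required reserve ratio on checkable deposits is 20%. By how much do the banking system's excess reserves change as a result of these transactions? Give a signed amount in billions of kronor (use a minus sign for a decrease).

Discount-window repayment 420 billion kronor: reserves −420B, deposits 0.
Currency withdrawal 339 billion kronor: reserves −339B, deposits −339B.
Totals: Δreserves = −759B, Δdeposits = −339B.
Δrequired reserves = 20% × −339B = −67.8B.
Δexcess reserves = Δreserves − Δrequired = −759B − (−67.8B) = -691.2 billion.

-691.2 billion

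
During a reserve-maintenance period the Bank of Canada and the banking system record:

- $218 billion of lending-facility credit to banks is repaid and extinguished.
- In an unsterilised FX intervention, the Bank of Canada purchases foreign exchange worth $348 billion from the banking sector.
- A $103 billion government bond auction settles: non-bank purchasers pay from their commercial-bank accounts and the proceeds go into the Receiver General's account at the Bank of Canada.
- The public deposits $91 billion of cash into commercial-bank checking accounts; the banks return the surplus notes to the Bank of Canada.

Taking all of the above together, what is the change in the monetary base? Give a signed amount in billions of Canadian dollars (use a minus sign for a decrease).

Bank of Canada balance sheet:
  Assets:      Loans to banks −$218B, Foreign assets +$348B
  Liabilities: Bank reserves +$118B, Currency in circulation −$91B, Government deposits +$103B
Monetary base = currency + reserves: −$91B + (+$118B) = +$27 billion.

+$27 billion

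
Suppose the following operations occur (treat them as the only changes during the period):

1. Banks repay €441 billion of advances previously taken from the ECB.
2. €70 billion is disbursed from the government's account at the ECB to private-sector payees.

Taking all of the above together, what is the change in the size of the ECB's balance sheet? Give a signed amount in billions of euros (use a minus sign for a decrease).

ECB balance sheet:
  Assets:      Loans to banks −€441B
  Liabilities: Bank reserves −€371B, Government deposits −€70B
Commercial banking system:
  Assets:      Reserves at CB −€371B
  Liabilities: Checkable deposits +€70B, Borrowings from CB −€441B
Change in total ECB assets = -€441 billion.

-€441 billion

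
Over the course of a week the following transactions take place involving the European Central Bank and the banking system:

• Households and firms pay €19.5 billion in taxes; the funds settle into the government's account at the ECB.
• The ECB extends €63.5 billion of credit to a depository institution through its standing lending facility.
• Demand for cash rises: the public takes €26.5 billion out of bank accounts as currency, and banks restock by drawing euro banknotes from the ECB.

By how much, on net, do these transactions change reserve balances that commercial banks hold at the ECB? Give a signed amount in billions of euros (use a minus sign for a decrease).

+€17.5 billion

Government account inflow €19.5 billion: funds move from bank reserves into the government account → −€19.5B.
Discount-window loan €63.5 billion: the loan is credited to the bank's reserve account → +€63.5B.
Currency withdrawal €26.5 billion: banks swap reserves for currency → −€26.5B.
Net: −19.5 + 63.5 − 26.5 = +€17.5 billion.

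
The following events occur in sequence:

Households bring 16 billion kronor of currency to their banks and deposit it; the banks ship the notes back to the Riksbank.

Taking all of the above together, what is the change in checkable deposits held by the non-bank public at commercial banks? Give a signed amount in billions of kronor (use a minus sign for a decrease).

+16 billion

Currency deposit 16 billion kronor: non-bank counterparties' bank balances rise → +16B.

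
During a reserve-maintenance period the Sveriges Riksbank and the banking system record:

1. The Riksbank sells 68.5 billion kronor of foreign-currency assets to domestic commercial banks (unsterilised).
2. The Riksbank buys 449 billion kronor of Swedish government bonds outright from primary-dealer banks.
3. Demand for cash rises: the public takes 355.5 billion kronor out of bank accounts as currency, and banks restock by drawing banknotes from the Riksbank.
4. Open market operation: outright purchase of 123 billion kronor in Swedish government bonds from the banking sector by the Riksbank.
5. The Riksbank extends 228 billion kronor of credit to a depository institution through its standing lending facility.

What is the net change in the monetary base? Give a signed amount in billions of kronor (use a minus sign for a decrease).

FX sale 68.5 billion kronor: Riksbank balance sheet contracts → −68.5B.
OMO purchase (from banks) 449 billion kronor: Riksbank balance sheet expands → +449B.
Currency withdrawal 355.5 billion kronor: just a shift between currency and reserves — both are base money → 0.
OMO purchase (from banks) 123 billion kronor: Riksbank balance sheet expands → +123B.
Discount-window loan 228 billion kronor: Riksbank balance sheet expands → +228B.
Net: −68.5 + 449 + 0 + 123 + 228 = +731.5 billion.

+731.5 billion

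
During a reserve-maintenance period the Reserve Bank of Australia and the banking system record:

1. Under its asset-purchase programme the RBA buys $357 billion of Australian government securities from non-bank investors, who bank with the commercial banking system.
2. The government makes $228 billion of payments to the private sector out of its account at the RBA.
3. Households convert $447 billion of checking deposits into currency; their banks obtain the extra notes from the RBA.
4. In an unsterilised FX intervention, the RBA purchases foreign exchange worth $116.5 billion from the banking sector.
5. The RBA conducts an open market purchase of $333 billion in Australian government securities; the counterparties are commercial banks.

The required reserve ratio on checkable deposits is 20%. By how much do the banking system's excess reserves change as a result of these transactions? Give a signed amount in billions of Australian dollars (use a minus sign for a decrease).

Asset purchase (from non-banks) $357 billion: reserves +$357B, deposits +$357B.
Government spending $228 billion: reserves +$228B, deposits +$228B.
Currency withdrawal $447 billion: reserves −$447B, deposits −$447B.
FX purchase $116.5 billion: reserves +$116.5B, deposits 0.
OMO purchase (from banks) $333 billion: reserves +$333B, deposits 0.
Totals: Δreserves = +$587.5B, Δdeposits = +$138B.
Δrequired reserves = 20% × +$138B = +$27.6B.
Δexcess reserves = Δreserves − Δrequired = +$587.5B − (+$27.6B) = +$559.9 billion.

+$559.9 billion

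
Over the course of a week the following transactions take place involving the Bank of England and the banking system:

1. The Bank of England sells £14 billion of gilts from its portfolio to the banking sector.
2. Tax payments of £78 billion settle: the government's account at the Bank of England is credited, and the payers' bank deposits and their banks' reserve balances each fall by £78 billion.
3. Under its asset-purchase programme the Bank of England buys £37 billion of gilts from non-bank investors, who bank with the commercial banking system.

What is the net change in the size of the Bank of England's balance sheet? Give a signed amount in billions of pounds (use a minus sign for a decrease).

+£23 billion

Bank of England balance sheet:
  Assets:      Securities +£23B
  Liabilities: Bank reserves −£55B, Government deposits +£78B
Change in total Bank of England assets = +£23 billion.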